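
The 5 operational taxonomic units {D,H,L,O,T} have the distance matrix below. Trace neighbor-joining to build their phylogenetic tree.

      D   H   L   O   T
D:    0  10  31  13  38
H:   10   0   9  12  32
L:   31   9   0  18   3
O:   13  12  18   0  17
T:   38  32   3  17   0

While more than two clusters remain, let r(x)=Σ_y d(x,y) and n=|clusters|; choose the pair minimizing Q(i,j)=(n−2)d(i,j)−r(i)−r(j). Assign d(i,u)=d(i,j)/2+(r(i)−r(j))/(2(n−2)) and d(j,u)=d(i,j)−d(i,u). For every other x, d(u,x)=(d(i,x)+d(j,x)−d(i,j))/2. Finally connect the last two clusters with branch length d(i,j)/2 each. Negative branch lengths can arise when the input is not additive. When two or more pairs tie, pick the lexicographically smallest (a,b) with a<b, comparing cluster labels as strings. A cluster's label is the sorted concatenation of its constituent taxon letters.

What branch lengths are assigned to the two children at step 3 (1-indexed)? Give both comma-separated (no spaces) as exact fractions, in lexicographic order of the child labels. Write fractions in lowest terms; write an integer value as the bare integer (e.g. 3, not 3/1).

25/4,59/4

iteration 1: select L,T (d=3, Q=-142); attach at lengths (-10/3, 19/3); label the merged cluster LT
  updated: d(D,LT)=33, d(H,LT)=19, d(LT,O)=16
iteration 2: select D,H (d=10, Q=-77); attach at lengths (35/4, 5/4); label the merged cluster DH
  updated: d(DH,LT)=21, d(DH,O)=15/2
iteration 3: select DH,LT (d=21, Q=-89/2); attach at lengths (25/4, 59/4); label the merged cluster DHLT
  updated: d(DHLT,O)=5/4
iteration 4: select DHLT,O (d=5/4); attach at lengths (5/8, 5/8); label the merged cluster DHLOT
final tree: (((D:35/4,H:5/4):25/4,(L:-10/3,T:19/3):59/4):5/8,O:5/8)
total length: 141/4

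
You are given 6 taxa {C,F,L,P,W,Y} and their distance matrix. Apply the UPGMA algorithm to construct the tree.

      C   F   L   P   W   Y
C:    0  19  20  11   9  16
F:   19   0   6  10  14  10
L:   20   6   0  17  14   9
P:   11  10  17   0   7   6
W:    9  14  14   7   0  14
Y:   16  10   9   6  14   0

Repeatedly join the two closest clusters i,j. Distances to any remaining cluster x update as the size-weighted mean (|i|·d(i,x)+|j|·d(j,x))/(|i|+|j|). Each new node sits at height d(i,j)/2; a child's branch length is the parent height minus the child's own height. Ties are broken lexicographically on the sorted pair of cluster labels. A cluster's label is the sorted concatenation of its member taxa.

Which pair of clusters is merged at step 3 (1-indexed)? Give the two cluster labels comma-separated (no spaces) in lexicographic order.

C,W

1. join F+L (d=6) ⇒ FL; edges |F|=3, |L|=3
  updated: d(C,FL)=39/2, d(FL,P)=27/2, d(FL,W)=14, d(FL,Y)=19/2
2. join P+Y (d=6) ⇒ PY; edges |P|=3, |Y|=3
  updated: d(C,PY)=27/2, d(FL,PY)=23/2, d(PY,W)=21/2
3. join C+W (d=9) ⇒ CW; edges |C|=9/2, |W|=9/2
  updated: d(CW,FL)=67/4, d(CW,PY)=12
4. join FL+PY (d=23/2) ⇒ FLPY; edges |FL|=11/4, |PY|=11/4
  updated: d(CW,FLPY)=115/8
5. join CW+FLPY (d=115/8) ⇒ CFLPWY; edges |CW|=43/16, |FLPY|=23/16
final tree: ((C:9/2,W:9/2):43/16,((F:3,L:3):11/4,(P:3,Y:3):11/4):23/16)
total length: 245/8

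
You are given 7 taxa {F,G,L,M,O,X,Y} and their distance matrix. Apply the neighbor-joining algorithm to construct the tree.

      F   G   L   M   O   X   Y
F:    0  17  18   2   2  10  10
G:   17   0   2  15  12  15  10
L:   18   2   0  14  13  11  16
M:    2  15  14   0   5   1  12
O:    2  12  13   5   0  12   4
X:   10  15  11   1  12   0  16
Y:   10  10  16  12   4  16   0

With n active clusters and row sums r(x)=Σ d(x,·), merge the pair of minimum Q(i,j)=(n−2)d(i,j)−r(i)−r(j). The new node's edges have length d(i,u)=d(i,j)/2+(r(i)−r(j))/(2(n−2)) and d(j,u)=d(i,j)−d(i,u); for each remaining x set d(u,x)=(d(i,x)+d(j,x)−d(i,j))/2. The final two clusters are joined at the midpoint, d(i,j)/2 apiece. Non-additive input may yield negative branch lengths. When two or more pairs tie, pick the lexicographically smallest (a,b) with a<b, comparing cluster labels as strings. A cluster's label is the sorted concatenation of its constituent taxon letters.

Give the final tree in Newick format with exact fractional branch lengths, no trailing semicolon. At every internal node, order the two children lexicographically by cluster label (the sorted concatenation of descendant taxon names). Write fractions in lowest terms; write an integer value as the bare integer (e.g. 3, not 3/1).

((((F:15/8,(M:-27/16,X:43/16):29/8):77/32,O:-5/32):61/32,(G:7/10,L:13/10):273/32):111/64,Y:111/64)

1. join G+L (d=2, Q=-135) ⇒ GL; edges |G|=7/10, |L|=13/10
  updated: d(F,GL)=33/2, d(GL,M)=27/2, d(GL,O)=23/2, d(GL,X)=12, d(GL,Y)=12
2. join M+X (d=1, Q=-161/2) ⇒ MX; edges |M|=-27/16, |X|=43/16
  updated: d(F,MX)=11/2, d(GL,MX)=49/4, d(MX,O)=8, d(MX,Y)=27/2
3. join F+MX (d=11/2, Q=-227/4) ⇒ FMX; edges |F|=15/8, |MX|=29/8
  updated: d(FMX,GL)=93/8, d(FMX,O)=9/4, d(FMX,Y)=9
4. join FMX+O (d=9/4, Q=-289/8) ⇒ FMOX; edges |FMX|=77/32, |O|=-5/32
  updated: d(FMOX,GL)=167/16, d(FMOX,Y)=43/8
5. join FMOX+GL (d=167/16, Q=-445/16) ⇒ FGLMOX; edges |FMOX|=61/32, |GL|=273/32
  updated: d(FGLMOX,Y)=111/32
6. join FGLMOX+Y (d=111/32) ⇒ FGLMOXY; edges |FGLMOX|=111/64, |Y|=111/64
final tree: ((((F:15/8,(M:-27/16,X:43/16):29/8):77/32,O:-5/32):61/32,(G:7/10,L:13/10):273/32):111/64,Y:111/64)
total length: 789/32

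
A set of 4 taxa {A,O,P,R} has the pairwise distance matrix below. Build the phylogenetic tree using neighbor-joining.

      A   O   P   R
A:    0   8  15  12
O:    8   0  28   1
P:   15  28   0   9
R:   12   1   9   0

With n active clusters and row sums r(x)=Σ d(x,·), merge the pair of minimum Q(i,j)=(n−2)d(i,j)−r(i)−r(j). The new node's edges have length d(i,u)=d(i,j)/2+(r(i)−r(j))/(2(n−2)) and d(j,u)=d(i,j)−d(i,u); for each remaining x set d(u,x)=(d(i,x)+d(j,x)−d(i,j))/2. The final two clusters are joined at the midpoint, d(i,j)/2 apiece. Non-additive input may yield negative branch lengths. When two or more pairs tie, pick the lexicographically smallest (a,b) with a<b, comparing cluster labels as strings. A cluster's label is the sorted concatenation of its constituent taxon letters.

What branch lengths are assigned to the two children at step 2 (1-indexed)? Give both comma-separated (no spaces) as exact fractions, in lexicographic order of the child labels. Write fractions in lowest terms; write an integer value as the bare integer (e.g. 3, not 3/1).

25/4,17/4

step 1: merge (A,P) at d=15, Q=-57; branch lengths A→13/4, P→47/4; new cluster AP
  updated: d(AP,O)=21/2, d(AP,R)=3
step 2: merge (AP,O) at d=21/2, Q=-29/2; branch lengths AP→25/4, O→17/4; new cluster AOP
  updated: d(AOP,R)=-13/4
step 3: merge (AOP,R) at d=-13/4; branch lengths AOP→-13/8, R→-13/8; new cluster AOPR
final tree: (((A:13/4,P:47/4):25/4,O:17/4):-13/8,R:-13/8)
total length: 89/4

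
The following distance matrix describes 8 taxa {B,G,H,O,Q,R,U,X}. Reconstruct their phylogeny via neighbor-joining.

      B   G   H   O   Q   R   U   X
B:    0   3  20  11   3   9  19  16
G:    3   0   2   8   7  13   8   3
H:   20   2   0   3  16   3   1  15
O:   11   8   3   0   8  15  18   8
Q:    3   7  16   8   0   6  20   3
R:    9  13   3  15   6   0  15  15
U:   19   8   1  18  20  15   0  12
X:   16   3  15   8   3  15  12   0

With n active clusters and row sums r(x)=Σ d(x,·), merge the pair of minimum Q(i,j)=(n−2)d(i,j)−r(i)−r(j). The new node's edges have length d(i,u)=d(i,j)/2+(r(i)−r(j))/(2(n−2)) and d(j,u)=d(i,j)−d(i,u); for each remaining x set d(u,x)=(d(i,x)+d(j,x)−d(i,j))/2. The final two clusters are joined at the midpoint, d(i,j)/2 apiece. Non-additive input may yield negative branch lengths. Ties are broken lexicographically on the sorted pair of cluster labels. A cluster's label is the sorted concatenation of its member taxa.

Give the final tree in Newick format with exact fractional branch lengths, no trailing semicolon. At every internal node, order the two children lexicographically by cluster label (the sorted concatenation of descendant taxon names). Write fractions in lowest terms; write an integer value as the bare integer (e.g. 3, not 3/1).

((((B:105/32,Q:-9/32):23/8,(G:-1/8,X:25/8):11/8):9/16,((H:-9/4,U:13/4):97/20,R:73/20):59/16):73/32,O:73/32)

step 1: merge (H,U) at d=1, Q=-147; branch lengths H→-9/4, U→13/4; new cluster HU
  updated: d(B,HU)=19, d(G,HU)=9/2, d(HU,O)=10, d(HU,Q)=35/2, d(HU,R)=17/2, d(HU,X)=13
step 2: merge (HU,R) at d=17/2, Q=-193/2; branch lengths HU→97/20, R→73/20; new cluster HRU
  updated: d(B,HRU)=39/4, d(G,HRU)=9/2, d(HRU,O)=33/4, d(HRU,Q)=15/2, d(HRU,X)=39/4
step 3: merge (B,Q) at d=3, Q=-237/4; branch lengths B→105/32, Q→-9/32; new cluster BQ
  updated: d(BQ,G)=7/2, d(BQ,HRU)=57/8, d(BQ,O)=8, d(BQ,X)=8
step 4: merge (G,X) at d=3, Q=-155/4; branch lengths G→-1/8, X→25/8; new cluster GX
  updated: d(BQ,GX)=17/4, d(GX,HRU)=45/8, d(GX,O)=13/2
step 5: merge (BQ,GX) at d=17/4, Q=-109/4; branch lengths BQ→23/8, GX→11/8; new cluster BGQX
  updated: d(BGQX,HRU)=17/4, d(BGQX,O)=41/8
step 6: merge (BGQX,HRU) at d=17/4, Q=-141/8; branch lengths BGQX→9/16, HRU→59/16; new cluster BGHQRUX
  updated: d(BGHQRUX,O)=73/16
step 7: merge (BGHQRUX,O) at d=73/16; branch lengths BGHQRUX→73/32, O→73/32; new cluster BGHOQRUX
final tree: ((((B:105/32,Q:-9/32):23/8,(G:-1/8,X:25/8):11/8):9/16,((H:-9/4,U:13/4):97/20,R:73/20):59/16):73/32,O:73/32)
total length: 457/16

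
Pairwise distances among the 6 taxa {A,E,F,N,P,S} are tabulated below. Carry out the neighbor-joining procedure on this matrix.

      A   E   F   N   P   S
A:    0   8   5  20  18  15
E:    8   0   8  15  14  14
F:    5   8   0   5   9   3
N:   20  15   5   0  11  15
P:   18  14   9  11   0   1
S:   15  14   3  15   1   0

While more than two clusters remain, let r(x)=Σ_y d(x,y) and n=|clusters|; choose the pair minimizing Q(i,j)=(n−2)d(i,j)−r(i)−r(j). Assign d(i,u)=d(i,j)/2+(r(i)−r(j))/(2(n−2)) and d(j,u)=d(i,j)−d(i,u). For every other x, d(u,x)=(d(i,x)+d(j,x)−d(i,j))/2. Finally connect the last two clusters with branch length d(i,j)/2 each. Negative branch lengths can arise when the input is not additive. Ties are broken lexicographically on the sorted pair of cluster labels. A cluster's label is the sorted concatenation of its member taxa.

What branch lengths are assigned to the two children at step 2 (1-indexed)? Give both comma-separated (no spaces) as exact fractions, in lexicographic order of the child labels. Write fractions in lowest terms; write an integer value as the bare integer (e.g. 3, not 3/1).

19/4,13/4

1. join P+S (d=1, Q=-97) ⇒ PS; edges |P|=9/8, |S|=-1/8
  updated: d(A,PS)=16, d(E,PS)=27/2, d(F,PS)=11/2, d(N,PS)=25/2
2. join A+E (d=8, Q=-139/2) ⇒ AE; edges |A|=19/4, |E|=13/4
  updated: d(AE,F)=5/2, d(AE,N)=27/2, d(AE,PS)=43/4
3. join AE+F (d=5/2, Q=-139/4) ⇒ AEF; edges |AE|=75/16, |F|=-35/16
  updated: d(AEF,N)=8, d(AEF,PS)=55/8
4. join AEF+N (d=8, Q=-219/8) ⇒ AEFN; edges |AEF|=19/16, |N|=109/16
  updated: d(AEFN,PS)=91/16
5. join AEFN+PS (d=91/16) ⇒ AEFNPS; edges |AEFN|=91/32, |PS|=91/32
final tree: ((((A:19/4,E:13/4):75/16,F:-35/16):19/16,N:109/16):91/32,(P:9/8,S:-1/8):91/32)
total length: 403/16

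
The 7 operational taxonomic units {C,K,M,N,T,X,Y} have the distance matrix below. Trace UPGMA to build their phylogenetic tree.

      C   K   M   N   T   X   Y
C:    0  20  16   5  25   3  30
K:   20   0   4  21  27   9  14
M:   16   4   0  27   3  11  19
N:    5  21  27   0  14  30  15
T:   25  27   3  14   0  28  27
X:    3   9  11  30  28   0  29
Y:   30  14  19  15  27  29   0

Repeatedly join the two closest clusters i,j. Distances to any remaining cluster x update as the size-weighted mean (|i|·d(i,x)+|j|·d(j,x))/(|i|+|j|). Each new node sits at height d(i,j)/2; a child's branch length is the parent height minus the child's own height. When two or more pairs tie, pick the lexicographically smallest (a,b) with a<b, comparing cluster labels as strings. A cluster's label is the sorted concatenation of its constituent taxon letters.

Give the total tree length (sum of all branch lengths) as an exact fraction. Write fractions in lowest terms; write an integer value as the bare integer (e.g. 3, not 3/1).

1171/24

step 1: merge (C,X) at d=3; branch lengths C→3/2, X→3/2; new cluster CX
  updated: d(CX,K)=29/2, d(CX,M)=27/2, d(CX,N)=35/2, d(CX,T)=53/2, d(CX,Y)=59/2
step 2: merge (M,T) at d=3; branch lengths M→3/2, T→3/2; new cluster MT
  updated: d(CX,MT)=20, d(K,MT)=31/2, d(MT,N)=41/2, d(MT,Y)=23
step 3: merge (K,Y) at d=14; branch lengths K→7, Y→7; new cluster KY
  updated: d(CX,KY)=22, d(KY,MT)=77/4, d(KY,N)=18
step 4: merge (CX,N) at d=35/2; branch lengths CX→29/4, N→35/4; new cluster CNX
  updated: d(CNX,KY)=62/3, d(CNX,MT)=121/6
step 5: merge (KY,MT) at d=77/4; branch lengths KY→21/8, MT→65/8; new cluster KMTY
  updated: d(CNX,KMTY)=245/12
step 6: merge (CNX,KMTY) at d=245/12; branch lengths CNX→35/24, KMTY→7/12; new cluster CKMNTXY
final tree: (((C:3/2,X:3/2):29/4,N:35/4):35/24,((K:7,Y:7):21/8,(M:3/2,T:3/2):65/8):7/12)
total length: 1171/24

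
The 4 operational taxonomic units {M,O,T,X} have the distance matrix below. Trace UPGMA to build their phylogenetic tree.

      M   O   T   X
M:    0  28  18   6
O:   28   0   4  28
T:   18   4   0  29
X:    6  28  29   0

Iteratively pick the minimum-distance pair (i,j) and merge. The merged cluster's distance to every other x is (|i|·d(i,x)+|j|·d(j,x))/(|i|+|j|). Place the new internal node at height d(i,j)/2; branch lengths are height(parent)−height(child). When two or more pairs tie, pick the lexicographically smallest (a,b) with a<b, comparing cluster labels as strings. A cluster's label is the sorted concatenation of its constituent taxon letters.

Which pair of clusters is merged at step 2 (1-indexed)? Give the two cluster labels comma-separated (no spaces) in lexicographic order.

M,X

step 1: merge (O,T) at d=4; branch lengths O→2, T→2; new cluster OT
  updated: d(M,OT)=23, d(OT,X)=57/2
step 2: merge (M,X) at d=6; branch lengths M→3, X→3; new cluster MX
  updated: d(MX,OT)=103/4
step 3: merge (MX,OT) at d=103/4; branch lengths MX→79/8, OT→87/8; new cluster MOTX
final tree: ((M:3,X:3):79/8,(O:2,T:2):87/8)
total length: 123/4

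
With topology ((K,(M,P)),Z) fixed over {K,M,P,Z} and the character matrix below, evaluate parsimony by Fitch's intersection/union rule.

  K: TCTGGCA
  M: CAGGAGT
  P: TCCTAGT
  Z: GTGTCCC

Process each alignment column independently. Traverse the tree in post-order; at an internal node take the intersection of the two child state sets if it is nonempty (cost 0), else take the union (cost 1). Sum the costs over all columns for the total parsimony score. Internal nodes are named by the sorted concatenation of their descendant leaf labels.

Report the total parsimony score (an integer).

[col 0] MP: children M:{C}, P:{T} ∪→ {C,T}; cost 1
[col 0] KMP: children K:{T}, MP:{C,T} ∩→ {T}; cost 0
[col 0] KMPZ: children KMP:{T}, Z:{G} ∪→ {G,T}; cost 1
[col 1] MP: children M:{A}, P:{C} ∪→ {A,C}; cost 1
[col 1] KMP: children K:{C}, MP:{A,C} ∩→ {C}; cost 0
[col 1] KMPZ: children KMP:{C}, Z:{T} ∪→ {C,T}; cost 1
[col 2] MP: children M:{G}, P:{C} ∪→ {C,G}; cost 1
[col 2] KMP: children K:{T}, MP:{C,G} ∪→ {C,G,T}; cost 1
[col 2] KMPZ: children KMP:{C,G,T}, Z:{G} ∩→ {G}; cost 0
[col 3] MP: children M:{G}, P:{T} ∪→ {G,T}; cost 1
[col 3] KMP: children K:{G}, MP:{G,T} ∩→ {G}; cost 0
[col 3] KMPZ: children KMP:{G}, Z:{T} ∪→ {G,T}; cost 1
[col 4] MP: children M:{A}, P:{A} ∩→ {A}; cost 0
[col 4] KMP: children K:{G}, MP:{A} ∪→ {A,G}; cost 1
[col 4] KMPZ: children KMP:{A,G}, Z:{C} ∪→ {A,C,G}; cost 1
[col 5] MP: children M:{G}, P:{G} ∩→ {G}; cost 0
[col 5] KMP: children K:{C}, MP:{G} ∪→ {C,G}; cost 1
[col 5] KMPZ: children KMP:{C,G}, Z:{C} ∩→ {C}; cost 0
[col 6] MP: children M:{T}, P:{T} ∩→ {T}; cost 0
[col 6] KMP: children K:{A}, MP:{T} ∪→ {A,T}; cost 1
[col 6] KMPZ: children KMP:{A,T}, Z:{C} ∪→ {A,C,T}; cost 1
per-site changes: [2, 2, 2, 2, 2, 1, 2]; total = 13

13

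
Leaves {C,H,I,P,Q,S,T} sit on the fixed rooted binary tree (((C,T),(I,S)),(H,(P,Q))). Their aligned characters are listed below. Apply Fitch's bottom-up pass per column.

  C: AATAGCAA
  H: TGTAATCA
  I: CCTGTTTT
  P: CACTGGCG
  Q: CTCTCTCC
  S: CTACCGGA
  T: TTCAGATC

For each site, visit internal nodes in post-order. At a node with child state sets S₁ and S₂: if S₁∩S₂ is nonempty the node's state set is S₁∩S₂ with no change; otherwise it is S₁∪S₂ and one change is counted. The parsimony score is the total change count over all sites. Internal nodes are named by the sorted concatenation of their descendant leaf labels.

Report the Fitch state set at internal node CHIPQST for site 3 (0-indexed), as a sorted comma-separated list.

A

[col 0] CT: children C:{A}, T:{T} ∪→ {A,T}; cost 1
[col 0] IS: children I:{C}, S:{C} ∩→ {C}; cost 0
[col 0] CIST: children CT:{A,T}, IS:{C} ∪→ {A,C,T}; cost 1
[col 0] PQ: children P:{C}, Q:{C} ∩→ {C}; cost 0
[col 0] HPQ: children H:{T}, PQ:{C} ∪→ {C,T}; cost 1
[col 0] CHIPQST: children CIST:{A,C,T}, HPQ:{C,T} ∩→ {C,T}; cost 0
[col 1] CT: children C:{A}, T:{T} ∪→ {A,T}; cost 1
[col 1] IS: children I:{C}, S:{T} ∪→ {C,T}; cost 1
[col 1] CIST: children CT:{A,T}, IS:{C,T} ∩→ {T}; cost 0
[col 1] PQ: children P:{A}, Q:{T} ∪→ {A,T}; cost 1
[col 1] HPQ: children H:{G}, PQ:{A,T} ∪→ {A,G,T}; cost 1
[col 1] CHIPQST: children CIST:{T}, HPQ:{A,G,T} ∩→ {T}; cost 0
[col 2] CT: children C:{T}, T:{C} ∪→ {C,T}; cost 1
[col 2] IS: children I:{T}, S:{A} ∪→ {A,T}; cost 1
[col 2] CIST: children CT:{C,T}, IS:{A,T} ∩→ {T}; cost 0
[col 2] PQ: children P:{C}, Q:{C} ∩→ {C}; cost 0
[col 2] HPQ: children H:{T}, PQ:{C} ∪→ {C,T}; cost 1
[col 2] CHIPQST: children CIST:{T}, HPQ:{C,T} ∩→ {T}; cost 0
[col 3] CT: children C:{A}, T:{A} ∩→ {A}; cost 0
[col 3] IS: children I:{G}, S:{C} ∪→ {C,G}; cost 1
[col 3] CIST: children CT:{A}, IS:{C,G} ∪→ {A,C,G}; cost 1
[col 3] PQ: children P:{T}, Q:{T} ∩→ {T}; cost 0
[col 3] HPQ: children H:{A}, PQ:{T} ∪→ {A,T}; cost 1
[col 3] CHIPQST: children CIST:{A,C,G}, HPQ:{A,T} ∩→ {A}; cost 0
[col 4] CT: children C:{G}, T:{G} ∩→ {G}; cost 0
[col 4] IS: children I:{T}, S:{C} ∪→ {C,T}; cost 1
[col 4] CIST: children CT:{G}, IS:{C,T} ∪→ {C,G,T}; cost 1
[col 4] PQ: children P:{G}, Q:{C} ∪→ {C,G}; cost 1
[col 4] HPQ: children H:{A}, PQ:{C,G} ∪→ {A,C,G}; cost 1
[col 4] CHIPQST: children CIST:{C,G,T}, HPQ:{A,C,G} ∩→ {C,G}; cost 0
[col 5] CT: children C:{C}, T:{A} ∪→ {A,C}; cost 1
[col 5] IS: children I:{T}, S:{G} ∪→ {G,T}; cost 1
[col 5] CIST: children CT:{A,C}, IS:{G,T} ∪→ {A,C,G,T}; cost 1
[col 5] PQ: children P:{G}, Q:{T} ∪→ {G,T}; cost 1
[col 5] HPQ: children H:{T}, PQ:{G,T} ∩→ {T}; cost 0
[col 5] CHIPQST: children CIST:{A,C,G,T}, HPQ:{T} ∩→ {T}; cost 0
[col 6] CT: children C:{A}, T:{T} ∪→ {A,T}; cost 1
[col 6] IS: children I:{T}, S:{G} ∪→ {G,T}; cost 1
[col 6] CIST: children CT:{A,T}, IS:{G,T} ∩→ {T}; cost 0
[col 6] PQ: children P:{C}, Q:{C} ∩→ {C}; cost 0
[col 6] HPQ: children H:{C}, PQ:{C} ∩→ {C}; cost 0
[col 6] CHIPQST: children CIST:{T}, HPQ:{C} ∪→ {C,T}; cost 1
[col 7] CT: children C:{A}, T:{C} ∪→ {A,C}; cost 1
[col 7] IS: children I:{T}, S:{A} ∪→ {A,T}; cost 1
[col 7] CIST: children CT:{A,C}, IS:{A,T} ∩→ {A}; cost 0
[col 7] PQ: children P:{G}, Q:{C} ∪→ {C,G}; cost 1
[col 7] HPQ: children H:{A}, PQ:{C,G} ∪→ {A,C,G}; cost 1
[col 7] CHIPQST: children CIST:{A}, HPQ:{A,C,G} ∩→ {A}; cost 0
per-site changes: [3, 4, 3, 3, 4, 4, 3, 4]; total = 28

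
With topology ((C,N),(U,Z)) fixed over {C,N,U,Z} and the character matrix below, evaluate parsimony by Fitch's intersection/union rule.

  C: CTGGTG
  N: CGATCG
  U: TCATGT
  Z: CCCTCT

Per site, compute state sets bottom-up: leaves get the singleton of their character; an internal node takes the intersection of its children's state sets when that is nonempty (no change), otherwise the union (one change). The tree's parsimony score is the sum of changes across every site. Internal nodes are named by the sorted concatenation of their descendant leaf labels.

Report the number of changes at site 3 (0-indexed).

CN@0: {C} ∩ {C} = {C} (intersection, +0)
UZ@0: {T} ∪ {C} = {C,T} (union, +1)
CNUZ@0: {C} ∩ {C,T} = {C} (intersection, +0)
CN@1: {T} ∪ {G} = {G,T} (union, +1)
UZ@1: {C} ∩ {C} = {C} (intersection, +0)
CNUZ@1: {G,T} ∪ {C} = {C,G,T} (union, +1)
CN@2: {G} ∪ {A} = {A,G} (union, +1)
UZ@2: {A} ∪ {C} = {A,C} (union, +1)
CNUZ@2: {A,G} ∩ {A,C} = {A} (intersection, +0)
CN@3: {G} ∪ {T} = {G,T} (union, +1)
UZ@3: {T} ∩ {T} = {T} (intersection, +0)
CNUZ@3: {G,T} ∩ {T} = {T} (intersection, +0)
CN@4: {T} ∪ {C} = {C,T} (union, +1)
UZ@4: {G} ∪ {C} = {C,G} (union, +1)
CNUZ@4: {C,T} ∩ {C,G} = {C} (intersection, +0)
CN@5: {G} ∩ {G} = {G} (intersection, +0)
UZ@5: {T} ∩ {T} = {T} (intersection, +0)
CNUZ@5: {G} ∪ {T} = {G,T} (union, +1)
per-site changes: [1, 2, 2, 1, 2, 1]; total = 9

1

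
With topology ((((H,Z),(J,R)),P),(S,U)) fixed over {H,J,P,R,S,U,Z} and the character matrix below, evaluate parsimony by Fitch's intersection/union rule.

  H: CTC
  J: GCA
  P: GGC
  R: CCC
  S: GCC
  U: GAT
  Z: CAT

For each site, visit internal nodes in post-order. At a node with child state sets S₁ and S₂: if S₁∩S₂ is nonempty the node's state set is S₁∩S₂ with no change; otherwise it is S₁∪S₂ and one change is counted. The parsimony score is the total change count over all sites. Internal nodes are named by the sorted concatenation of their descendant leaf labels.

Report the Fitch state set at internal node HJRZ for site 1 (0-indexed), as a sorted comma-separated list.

A,C,T

[col 0] HZ: children H:{C}, Z:{C} ∩→ {C}; cost 0
[col 0] JR: children J:{G}, R:{C} ∪→ {C,G}; cost 1
[col 0] HJRZ: children HZ:{C}, JR:{C,G} ∩→ {C}; cost 0
[col 0] HJPRZ: children HJRZ:{C}, P:{G} ∪→ {C,G}; cost 1
[col 0] SU: children S:{G}, U:{G} ∩→ {G}; cost 0
[col 0] HJPRSUZ: children HJPRZ:{C,G}, SU:{G} ∩→ {G}; cost 0
[col 1] HZ: children H:{T}, Z:{A} ∪→ {A,T}; cost 1
[col 1] JR: children J:{C}, R:{C} ∩→ {C}; cost 0
[col 1] HJRZ: children HZ:{A,T}, JR:{C} ∪→ {A,C,T}; cost 1
[col 1] HJPRZ: children HJRZ:{A,C,T}, P:{G} ∪→ {A,C,G,T}; cost 1
[col 1] SU: children S:{C}, U:{A} ∪→ {A,C}; cost 1
[col 1] HJPRSUZ: children HJPRZ:{A,C,G,T}, SU:{A,C} ∩→ {A,C}; cost 0
[col 2] HZ: children H:{C}, Z:{T} ∪→ {C,T}; cost 1
[col 2] JR: children J:{A}, R:{C} ∪→ {A,C}; cost 1
[col 2] HJRZ: children HZ:{C,T}, JR:{A,C} ∩→ {C}; cost 0
[col 2] HJPRZ: children HJRZ:{C}, P:{C} ∩→ {C}; cost 0
[col 2] SU: children S:{C}, U:{T} ∪→ {C,T}; cost 1
[col 2] HJPRSUZ: children HJPRZ:{C}, SU:{C,T} ∩→ {C}; cost 0
per-site changes: [2, 4, 3]; total = 9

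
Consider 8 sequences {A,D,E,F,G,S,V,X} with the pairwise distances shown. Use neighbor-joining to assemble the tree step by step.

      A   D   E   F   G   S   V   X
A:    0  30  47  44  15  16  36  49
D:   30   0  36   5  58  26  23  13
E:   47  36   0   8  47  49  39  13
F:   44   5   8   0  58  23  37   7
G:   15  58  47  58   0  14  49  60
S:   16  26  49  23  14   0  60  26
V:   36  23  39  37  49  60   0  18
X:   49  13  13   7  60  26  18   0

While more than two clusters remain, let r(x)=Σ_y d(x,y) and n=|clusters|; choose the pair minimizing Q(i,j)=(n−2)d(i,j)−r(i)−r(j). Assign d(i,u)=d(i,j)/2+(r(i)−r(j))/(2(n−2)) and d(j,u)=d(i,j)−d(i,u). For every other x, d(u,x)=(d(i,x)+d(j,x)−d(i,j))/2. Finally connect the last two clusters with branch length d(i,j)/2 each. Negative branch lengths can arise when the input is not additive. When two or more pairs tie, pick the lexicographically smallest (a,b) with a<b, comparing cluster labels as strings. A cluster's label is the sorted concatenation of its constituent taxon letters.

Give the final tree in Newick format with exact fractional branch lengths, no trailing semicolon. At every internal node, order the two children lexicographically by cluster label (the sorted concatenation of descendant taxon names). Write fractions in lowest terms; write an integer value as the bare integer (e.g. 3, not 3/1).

(((((A:13/6,G:77/6):11/2,S:2):743/32,D:137/32):51/32,((E:41/4,F:-9/4):143/24,X:1/24):159/32):577/64,V:577/64)

step 1: merge (A,G) at d=15, Q=-448; branch lengths A→13/6, G→77/6; new cluster AG
  updated: d(AG,D)=73/2, d(AG,E)=79/2, d(AG,F)=87/2, d(AG,S)=15/2, d(AG,V)=35, d(AG,X)=47
step 2: merge (AG,S) at d=15/2, Q=-363; branch lengths AG→11/2, S→2; new cluster AGS
  updated: d(AGS,D)=55/2, d(AGS,E)=81/2, d(AGS,F)=59/2, d(AGS,V)=175/4, d(AGS,X)=131/4
step 3: merge (E,F) at d=8, Q=-191; branch lengths E→41/4, F→-9/4; new cluster EF
  updated: d(AGS,EF)=31, d(D,EF)=33/2, d(EF,V)=34, d(EF,X)=6
step 4: merge (EF,X) at d=6, Q=-557/4; branch lengths EF→143/24, X→1/24; new cluster EFX
  updated: d(AGS,EFX)=231/8, d(D,EFX)=47/4, d(EFX,V)=23
step 5: merge (AGS,D) at d=55/2, Q=-859/8; branch lengths AGS→743/32, D→137/32; new cluster ADGS
  updated: d(ADGS,EFX)=105/16, d(ADGS,V)=157/8
step 6: merge (ADGS,EFX) at d=105/16, Q=-787/16; branch lengths ADGS→51/32, EFX→159/32; new cluster ADEFGSX
  updated: d(ADEFGSX,V)=577/32
step 7: merge (ADEFGSX,V) at d=577/32; branch lengths ADEFGSX→577/64, V→577/64; new cluster ADEFGSVX
final tree: (((((A:13/6,G:77/6):11/2,S:2):743/32,D:137/32):51/32,((E:41/4,F:-9/4):143/24,X:1/24):159/32):577/64,V:577/64)
total length: 2835/32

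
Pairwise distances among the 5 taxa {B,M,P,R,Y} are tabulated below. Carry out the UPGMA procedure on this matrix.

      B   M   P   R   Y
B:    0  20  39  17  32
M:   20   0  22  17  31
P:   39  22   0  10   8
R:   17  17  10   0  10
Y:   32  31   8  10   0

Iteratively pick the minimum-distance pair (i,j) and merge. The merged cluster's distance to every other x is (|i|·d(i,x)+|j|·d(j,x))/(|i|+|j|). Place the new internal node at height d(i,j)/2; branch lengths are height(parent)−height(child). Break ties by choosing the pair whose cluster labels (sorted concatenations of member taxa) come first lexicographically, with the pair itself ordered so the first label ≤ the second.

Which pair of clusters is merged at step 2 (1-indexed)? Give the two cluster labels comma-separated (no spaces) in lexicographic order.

iteration 1: select P,Y (d=8); attach at lengths (4, 4); label the merged cluster PY
  updated: d(B,PY)=71/2, d(M,PY)=53/2, d(PY,R)=10
iteration 2: select PY,R (d=10); attach at lengths (1, 5); label the merged cluster PRY
  updated: d(B,PRY)=88/3, d(M,PRY)=70/3
iteration 3: select B,M (d=20); attach at lengths (10, 10); label the merged cluster BM
  updated: d(BM,PRY)=79/3
iteration 4: select BM,PRY (d=79/3); attach at lengths (19/6, 49/6); label the merged cluster BMPRY
final tree: ((B:10,M:10):19/6,((P:4,Y:4):1,R:5):49/6)
total length: 136/3

PY,R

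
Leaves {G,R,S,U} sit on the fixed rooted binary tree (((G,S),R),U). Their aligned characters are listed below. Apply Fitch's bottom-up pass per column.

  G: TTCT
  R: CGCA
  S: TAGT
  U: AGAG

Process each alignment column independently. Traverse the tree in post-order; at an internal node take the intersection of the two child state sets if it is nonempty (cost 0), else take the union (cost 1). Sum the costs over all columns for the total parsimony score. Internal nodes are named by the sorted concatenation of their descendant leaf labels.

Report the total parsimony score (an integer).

8

[col 0] GS: children G:{T}, S:{T} ∩→ {T}; cost 0
[col 0] GRS: children GS:{T}, R:{C} ∪→ {C,T}; cost 1
[col 0] GRSU: children GRS:{C,T}, U:{A} ∪→ {A,C,T}; cost 1
[col 1] GS: children G:{T}, S:{A} ∪→ {A,T}; cost 1
[col 1] GRS: children GS:{A,T}, R:{G} ∪→ {A,G,T}; cost 1
[col 1] GRSU: children GRS:{A,G,T}, U:{G} ∩→ {G}; cost 0
[col 2] GS: children G:{C}, S:{G} ∪→ {C,G}; cost 1
[col 2] GRS: children GS:{C,G}, R:{C} ∩→ {C}; cost 0
[col 2] GRSU: children GRS:{C}, U:{A} ∪→ {A,C}; cost 1
[col 3] GS: children G:{T}, S:{T} ∩→ {T}; cost 0
[col 3] GRS: children GS:{T}, R:{A} ∪→ {A,T}; cost 1
[col 3] GRSU: children GRS:{A,T}, U:{G} ∪→ {A,G,T}; cost 1
per-site changes: [2, 2, 2, 2]; total = 8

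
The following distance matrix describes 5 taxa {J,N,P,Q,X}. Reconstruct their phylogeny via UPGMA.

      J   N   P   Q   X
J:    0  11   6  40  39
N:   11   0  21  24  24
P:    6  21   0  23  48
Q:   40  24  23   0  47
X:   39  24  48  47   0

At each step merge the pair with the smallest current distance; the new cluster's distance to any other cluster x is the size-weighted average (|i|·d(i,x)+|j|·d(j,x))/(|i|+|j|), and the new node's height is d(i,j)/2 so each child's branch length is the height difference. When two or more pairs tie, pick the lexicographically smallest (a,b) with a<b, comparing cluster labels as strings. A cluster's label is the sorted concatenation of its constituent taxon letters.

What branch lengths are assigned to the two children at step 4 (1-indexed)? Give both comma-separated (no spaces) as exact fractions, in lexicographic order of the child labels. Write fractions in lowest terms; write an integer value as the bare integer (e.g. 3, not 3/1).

21/4,79/4

1. join J+P (d=6) ⇒ JP; edges |J|=3, |P|=3
  updated: d(JP,N)=16, d(JP,Q)=63/2, d(JP,X)=87/2
2. join JP+N (d=16) ⇒ JNP; edges |JP|=5, |N|=8
  updated: d(JNP,Q)=29, d(JNP,X)=37
3. join JNP+Q (d=29) ⇒ JNPQ; edges |JNP|=13/2, |Q|=29/2
  updated: d(JNPQ,X)=79/2
4. join JNPQ+X (d=79/2) ⇒ JNPQX; edges |JNPQ|=21/4, |X|=79/4
final tree: ((((J:3,P:3):5,N:8):13/2,Q:29/2):21/4,X:79/4)
total length: 65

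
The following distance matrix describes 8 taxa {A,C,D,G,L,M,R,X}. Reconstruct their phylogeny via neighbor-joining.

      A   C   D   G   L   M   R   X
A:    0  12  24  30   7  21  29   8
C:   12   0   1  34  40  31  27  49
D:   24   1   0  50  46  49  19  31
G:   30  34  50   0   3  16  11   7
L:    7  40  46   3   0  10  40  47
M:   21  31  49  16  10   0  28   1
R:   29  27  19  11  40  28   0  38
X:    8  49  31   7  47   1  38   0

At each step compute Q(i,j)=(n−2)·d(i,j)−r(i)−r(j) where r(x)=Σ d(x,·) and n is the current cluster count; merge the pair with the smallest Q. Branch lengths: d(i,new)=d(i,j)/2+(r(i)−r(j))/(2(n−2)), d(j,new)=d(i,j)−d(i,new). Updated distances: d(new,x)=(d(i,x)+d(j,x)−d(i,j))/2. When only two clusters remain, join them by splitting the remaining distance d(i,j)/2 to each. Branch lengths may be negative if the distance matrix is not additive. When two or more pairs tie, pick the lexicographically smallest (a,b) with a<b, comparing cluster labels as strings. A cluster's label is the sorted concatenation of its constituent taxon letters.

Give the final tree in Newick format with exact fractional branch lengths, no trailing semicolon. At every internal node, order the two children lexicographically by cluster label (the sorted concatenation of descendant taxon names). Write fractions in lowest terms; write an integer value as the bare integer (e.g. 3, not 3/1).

(((A:19/8,((C:-5/3,D:8/3):147/10,R:39/5):77/8):33/8,(G:0,L:3):71/8):73/16,(M:-2,X:3):73/16)

1. join C+D (d=1, Q=-408) ⇒ CD; edges |C|=-5/3, |D|=8/3
  updated: d(A,CD)=35/2, d(CD,G)=83/2, d(CD,L)=85/2, d(CD,M)=79/2, d(CD,R)=45/2, d(CD,X)=79/2
2. join CD+R (d=45/2, Q=-259) ⇒ CDR; edges |CD|=147/10, |R|=39/5
  updated: d(A,CDR)=12, d(CDR,G)=15, d(CDR,L)=30, d(CDR,M)=45/2, d(CDR,X)=55/2
3. join M+X (d=1, Q=-157) ⇒ MX; edges |M|=-2, |X|=3
  updated: d(A,MX)=14, d(CDR,MX)=49/2, d(G,MX)=11, d(L,MX)=28
4. join G+L (d=3, Q=-118) ⇒ GL; edges |G|=0, |L|=3
  updated: d(A,GL)=17, d(CDR,GL)=21, d(GL,MX)=18
5. join A+CDR (d=12, Q=-153/2) ⇒ ACDR; edges |A|=19/8, |CDR|=77/8
  updated: d(ACDR,GL)=13, d(ACDR,MX)=53/4
6. join ACDR+GL (d=13, Q=-177/4) ⇒ ACDGLR; edges |ACDR|=33/8, |GL|=71/8
  updated: d(ACDGLR,MX)=73/8
7. join ACDGLR+MX (d=73/8) ⇒ ACDGLMRX; edges |ACDGLR|=73/16, |MX|=73/16
final tree: (((A:19/8,((C:-5/3,D:8/3):147/10,R:39/5):77/8):33/8,(G:0,L:3):71/8):73/16,(M:-2,X:3):73/16)
total length: 493/8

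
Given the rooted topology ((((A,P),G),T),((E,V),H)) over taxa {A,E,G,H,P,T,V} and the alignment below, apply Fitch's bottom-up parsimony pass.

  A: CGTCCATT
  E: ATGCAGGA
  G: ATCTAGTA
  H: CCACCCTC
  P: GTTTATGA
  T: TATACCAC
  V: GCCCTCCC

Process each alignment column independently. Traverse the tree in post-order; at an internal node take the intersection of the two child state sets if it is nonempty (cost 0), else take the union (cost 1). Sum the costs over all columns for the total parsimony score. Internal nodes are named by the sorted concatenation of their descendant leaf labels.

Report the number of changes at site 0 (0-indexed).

5

site 0, node AP: A={C} ∪ P={G} → {C,G} (+1)
site 0, node AGP: AP={C,G} ∪ G={A} → {A,C,G} (+1)
site 0, node AGPT: AGP={A,C,G} ∪ T={T} → {A,C,G,T} (+1)
site 0, node EV: E={A} ∪ V={G} → {A,G} (+1)
site 0, node EHV: EV={A,G} ∪ H={C} → {A,C,G} (+1)
site 0, node AEGHPTV: AGPT={A,C,G,T} ∩ EHV={A,C,G} → {A,C,G} (+0)
site 1, node AP: A={G} ∪ P={T} → {G,T} (+1)
site 1, node AGP: AP={G,T} ∩ G={T} → {T} (+0)
site 1, node AGPT: AGP={T} ∪ T={A} → {A,T} (+1)
site 1, node EV: E={T} ∪ V={C} → {C,T} (+1)
site 1, node EHV: EV={C,T} ∩ H={C} → {C} (+0)
site 1, node AEGHPTV: AGPT={A,T} ∪ EHV={C} → {A,C,T} (+1)
site 2, node AP: A={T} ∩ P={T} → {T} (+0)
site 2, node AGP: AP={T} ∪ G={C} → {C,T} (+1)
site 2, node AGPT: AGP={C,T} ∩ T={T} → {T} (+0)
site 2, node EV: E={G} ∪ V={C} → {C,G} (+1)
site 2, node EHV: EV={C,G} ∪ H={A} → {A,C,G} (+1)
site 2, node AEGHPTV: AGPT={T} ∪ EHV={A,C,G} → {A,C,G,T} (+1)
site 3, node AP: A={C} ∪ P={T} → {C,T} (+1)
site 3, node AGP: AP={C,T} ∩ G={T} → {T} (+0)
site 3, node AGPT: AGP={T} ∪ T={A} → {A,T} (+1)
site 3, node EV: E={C} ∩ V={C} → {C} (+0)
site 3, node EHV: EV={C} ∩ H={C} → {C} (+0)
site 3, node AEGHPTV: AGPT={A,T} ∪ EHV={C} → {A,C,T} (+1)
site 4, node AP: A={C} ∪ P={A} → {A,C} (+1)
site 4, node AGP: AP={A,C} ∩ G={A} → {A} (+0)
site 4, node AGPT: AGP={A} ∪ T={C} → {A,C} (+1)
site 4, node EV: E={A} ∪ V={T} → {A,T} (+1)
site 4, node EHV: EV={A,T} ∪ H={C} → {A,C,T} (+1)
site 4, node AEGHPTV: AGPT={A,C} ∩ EHV={A,C,T} → {A,C} (+0)
site 5, node AP: A={A} ∪ P={T} → {A,T} (+1)
site 5, node AGP: AP={A,T} ∪ G={G} → {A,G,T} (+1)
site 5, node AGPT: AGP={A,G,T} ∪ T={C} → {A,C,G,T} (+1)
site 5, node EV: E={G} ∪ V={C} → {C,G} (+1)
site 5, node EHV: EV={C,G} ∩ H={C} → {C} (+0)
site 5, node AEGHPTV: AGPT={A,C,G,T} ∩ EHV={C} → {C} (+0)
site 6, node AP: A={T} ∪ P={G} → {G,T} (+1)
site 6, node AGP: AP={G,T} ∩ G={T} → {T} (+0)
site 6, node AGPT: AGP={T} ∪ T={A} → {A,T} (+1)
site 6, node EV: E={G} ∪ V={C} → {C,G} (+1)
site 6, node EHV: EV={C,G} ∪ H={T} → {C,G,T} (+1)
site 6, node AEGHPTV: AGPT={A,T} ∩ EHV={C,G,T} → {T} (+0)
site 7, node AP: A={T} ∪ P={A} → {A,T} (+1)
site 7, node AGP: AP={A,T} ∩ G={A} → {A} (+0)
site 7, node AGPT: AGP={A} ∪ T={C} → {A,C} (+1)
site 7, node EV: E={A} ∪ V={C} → {A,C} (+1)
site 7, node EHV: EV={A,C} ∩ H={C} → {C} (+0)
site 7, node AEGHPTV: AGPT={A,C} ∩ EHV={C} → {C} (+0)
per-site changes: [5, 4, 4, 3, 4, 4, 4, 3]; total = 31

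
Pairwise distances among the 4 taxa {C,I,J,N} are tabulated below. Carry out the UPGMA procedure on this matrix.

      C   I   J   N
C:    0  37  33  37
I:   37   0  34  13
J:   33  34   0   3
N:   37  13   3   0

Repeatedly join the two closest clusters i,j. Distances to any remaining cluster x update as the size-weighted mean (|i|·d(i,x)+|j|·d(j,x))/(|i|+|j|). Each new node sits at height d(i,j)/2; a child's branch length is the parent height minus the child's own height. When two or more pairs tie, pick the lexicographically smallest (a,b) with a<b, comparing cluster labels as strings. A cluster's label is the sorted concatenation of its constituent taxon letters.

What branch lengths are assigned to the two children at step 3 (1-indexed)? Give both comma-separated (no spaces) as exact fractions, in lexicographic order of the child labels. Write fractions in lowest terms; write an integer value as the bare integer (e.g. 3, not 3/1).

1. join J+N (d=3) ⇒ JN; edges |J|=3/2, |N|=3/2
  updated: d(C,JN)=35, d(I,JN)=47/2
2. join I+JN (d=47/2) ⇒ IJN; edges |I|=47/4, |JN|=41/4
  updated: d(C,IJN)=107/3
3. join C+IJN (d=107/3) ⇒ CIJN; edges |C|=107/6, |IJN|=73/12
final tree: (C:107/6,(I:47/4,(J:3/2,N:3/2):41/4):73/12)
total length: 587/12

107/6,73/12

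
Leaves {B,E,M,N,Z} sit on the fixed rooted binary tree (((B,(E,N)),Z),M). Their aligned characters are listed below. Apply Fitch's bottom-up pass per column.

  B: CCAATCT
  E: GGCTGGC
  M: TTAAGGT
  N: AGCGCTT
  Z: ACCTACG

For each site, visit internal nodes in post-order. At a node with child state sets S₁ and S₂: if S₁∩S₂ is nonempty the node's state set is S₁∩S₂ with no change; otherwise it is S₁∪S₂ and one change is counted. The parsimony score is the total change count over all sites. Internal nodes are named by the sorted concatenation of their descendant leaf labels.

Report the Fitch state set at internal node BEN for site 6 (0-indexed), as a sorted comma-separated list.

T

[col 0] EN: children E:{G}, N:{A} ∪→ {A,G}; cost 1
[col 0] BEN: children B:{C}, EN:{A,G} ∪→ {A,C,G}; cost 1
[col 0] BENZ: children BEN:{A,C,G}, Z:{A} ∩→ {A}; cost 0
[col 0] BEMNZ: children BENZ:{A}, M:{T} ∪→ {A,T}; cost 1
[col 1] EN: children E:{G}, N:{G} ∩→ {G}; cost 0
[col 1] BEN: children B:{C}, EN:{G} ∪→ {C,G}; cost 1
[col 1] BENZ: children BEN:{C,G}, Z:{C} ∩→ {C}; cost 0
[col 1] BEMNZ: children BENZ:{C}, M:{T} ∪→ {C,T}; cost 1
[col 2] EN: children E:{C}, N:{C} ∩→ {C}; cost 0
[col 2] BEN: children B:{A}, EN:{C} ∪→ {A,C}; cost 1
[col 2] BENZ: children BEN:{A,C}, Z:{C} ∩→ {C}; cost 0
[col 2] BEMNZ: children BENZ:{C}, M:{A} ∪→ {A,C}; cost 1
[col 3] EN: children E:{T}, N:{G} ∪→ {G,T}; cost 1
[col 3] BEN: children B:{A}, EN:{G,T} ∪→ {A,G,T}; cost 1
[col 3] BENZ: children BEN:{A,G,T}, Z:{T} ∩→ {T}; cost 0
[col 3] BEMNZ: children BENZ:{T}, M:{A} ∪→ {A,T}; cost 1
[col 4] EN: children E:{G}, N:{C} ∪→ {C,G}; cost 1
[col 4] BEN: children B:{T}, EN:{C,G} ∪→ {C,G,T}; cost 1
[col 4] BENZ: children BEN:{C,G,T}, Z:{A} ∪→ {A,C,G,T}; cost 1
[col 4] BEMNZ: children BENZ:{A,C,G,T}, M:{G} ∩→ {G}; cost 0
[col 5] EN: children E:{G}, N:{T} ∪→ {G,T}; cost 1
[col 5] BEN: children B:{C}, EN:{G,T} ∪→ {C,G,T}; cost 1
[col 5] BENZ: children BEN:{C,G,T}, Z:{C} ∩→ {C}; cost 0
[col 5] BEMNZ: children BENZ:{C}, M:{G} ∪→ {C,G}; cost 1
[col 6] EN: children E:{C}, N:{T} ∪→ {C,T}; cost 1
[col 6] BEN: children B:{T}, EN:{C,T} ∩→ {T}; cost 0
[col 6] BENZ: children BEN:{T}, Z:{G} ∪→ {G,T}; cost 1
[col 6] BEMNZ: children BENZ:{G,T}, M:{T} ∩→ {T}; cost 0
per-site changes: [3, 2, 2, 3, 3, 3, 2]; total = 18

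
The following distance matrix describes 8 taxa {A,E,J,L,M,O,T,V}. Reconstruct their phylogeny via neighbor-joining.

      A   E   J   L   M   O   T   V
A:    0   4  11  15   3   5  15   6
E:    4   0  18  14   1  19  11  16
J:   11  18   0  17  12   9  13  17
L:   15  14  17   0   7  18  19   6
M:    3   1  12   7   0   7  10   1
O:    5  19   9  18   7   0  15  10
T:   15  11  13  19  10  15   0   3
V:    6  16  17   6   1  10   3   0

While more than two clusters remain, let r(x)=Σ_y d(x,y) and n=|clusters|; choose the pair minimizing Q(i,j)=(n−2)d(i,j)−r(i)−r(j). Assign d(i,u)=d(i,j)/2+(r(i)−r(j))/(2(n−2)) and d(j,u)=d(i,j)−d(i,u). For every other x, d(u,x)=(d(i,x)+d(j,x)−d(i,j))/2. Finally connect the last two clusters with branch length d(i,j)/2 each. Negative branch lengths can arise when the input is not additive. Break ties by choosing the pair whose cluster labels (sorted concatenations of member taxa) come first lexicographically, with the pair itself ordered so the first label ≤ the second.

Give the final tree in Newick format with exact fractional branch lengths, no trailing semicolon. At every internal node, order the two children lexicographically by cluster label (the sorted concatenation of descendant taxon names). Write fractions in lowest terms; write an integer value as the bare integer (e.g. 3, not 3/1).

((((A:21/32,(J:113/20,O:67/20):91/32):79/32,(E:23/6,M:-17/6):57/32):47/32,L:241/32):111/64,(T:15/4,V:-3/4):111/64)

step 1: merge (T,V) at d=3, Q=-127; branch lengths T→15/4, V→-3/4; new cluster TV
  updated: d(A,TV)=9, d(E,TV)=12, d(J,TV)=27/2, d(L,TV)=11, d(M,TV)=4, d(O,TV)=11
step 2: merge (J,O) at d=9, Q=-209/2; branch lengths J→113/20, O→67/20; new cluster JO
  updated: d(A,JO)=7/2, d(E,JO)=14, d(JO,L)=13, d(JO,M)=5, d(JO,TV)=31/4
step 3: merge (A,JO) at d=7/2, Q=-255/4; branch lengths A→21/32, JO→91/32; new cluster AJO
  updated: d(AJO,E)=29/4, d(AJO,L)=49/4, d(AJO,M)=9/4, d(AJO,TV)=53/8
step 4: merge (E,M) at d=1, Q=-91/2; branch lengths E→23/6, M→-17/6; new cluster EM
  updated: d(AJO,EM)=17/4, d(EM,L)=10, d(EM,TV)=15/2
step 5: merge (AJO,EM) at d=17/4, Q=-291/8; branch lengths AJO→79/32, EM→57/32; new cluster AEJMO
  updated: d(AEJMO,L)=9, d(AEJMO,TV)=79/16
step 6: merge (AEJMO,L) at d=9, Q=-399/16; branch lengths AEJMO→47/32, L→241/32; new cluster AEJLMO
  updated: d(AEJLMO,TV)=111/32
step 7: merge (AEJLMO,TV) at d=111/32; branch lengths AEJLMO→111/64, TV→111/64; new cluster AEJLMOTV
final tree: ((((A:21/32,(J:113/20,O:67/20):91/32):79/32,(E:23/6,M:-17/6):57/32):47/32,L:241/32):111/64,(T:15/4,V:-3/4):111/64)
total length: 1063/32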